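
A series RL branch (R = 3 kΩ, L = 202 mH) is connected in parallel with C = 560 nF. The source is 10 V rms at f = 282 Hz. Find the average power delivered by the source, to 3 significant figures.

32.9 mW

ω = 2πf = 1772 rad/s
X_L = ωL = 358 Ω
X_C = 1/(ωC) = 1010 Ω
Branch 1 (R+jX_L): Z₁ = 3000 + j358 Ω, |Z₁| = 3020 Ω
Branch 2 (−jX_C): Z₂ = −j1010 Ω
Parallel: Z = Z₁Z₂/(Z₁+Z₂), |Z| = 992 Ω, ∠Z = -71.0°
I = V/|Z| = 10.1 mA
P = VI cos φ = 10 × 0.0101 × cos(-71.0°) = 32.9 mW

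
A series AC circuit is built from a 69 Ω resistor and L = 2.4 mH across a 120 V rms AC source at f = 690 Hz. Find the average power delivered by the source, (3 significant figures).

ω = 2πf = 4335 rad/s
X_L = ωL = 10.4 Ω
Z = 69.0 + j10.4 Ω
|Z| = √(69.0² + 10.4²) = 69.8 Ω
∠Z = arctan(10.4/69.0) = 8.58°
I = V/|Z| = 1.72 A
P = VI cos φ = 120 × 1.72 × cos(8.58°) = 204 W

204 W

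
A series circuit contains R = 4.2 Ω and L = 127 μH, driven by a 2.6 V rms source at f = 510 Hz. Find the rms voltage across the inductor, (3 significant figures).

0.251 V

ω = 2πf = 3204 rad/s
X_L = ωL = 0.407 Ω
Z = 4.20 + j0.407 Ω
|Z| = √(4.20² + 0.407²) = 4.22 Ω
I = V/|Z| = 616 mA
V_L = I·|Z_L| = 0.616 × 0.407 = 0.251 V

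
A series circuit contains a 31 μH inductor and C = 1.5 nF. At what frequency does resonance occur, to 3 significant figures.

738 kHz

ω₀ = 1/√(LC) = 1/√(3.1e-05 × 1.5e-09) = 4.637e+06 rad/s
f₀ = ω₀/(2π) = 738 kHz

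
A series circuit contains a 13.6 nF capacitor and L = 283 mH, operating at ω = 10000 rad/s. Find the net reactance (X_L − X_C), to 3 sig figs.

X_L = ωL = 2830 Ω
X_C = 1/(ωC) = 7350 Ω
X = 2830 − 7350 = -4520 Ω

-4520 Ω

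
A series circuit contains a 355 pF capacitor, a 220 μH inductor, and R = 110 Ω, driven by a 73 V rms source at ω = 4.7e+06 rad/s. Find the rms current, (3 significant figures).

X_L = ωL = 1030 Ω
X_C = 1/(ωC) = 599 Ω
Net reactance X = X_L − X_C = 435 Ω
Z = 110 + j435 Ω
|Z| = √(110² + 435²) = 448 Ω
I = V/|Z| = 73/448 = 163 mA

163 mA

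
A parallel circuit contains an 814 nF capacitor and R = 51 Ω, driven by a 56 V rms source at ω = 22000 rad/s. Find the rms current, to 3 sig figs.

1.49 A

X_C = 1/(ωC) = 55.8 Ω
Parallel: admittances add. Y = 1/R + jωC
Y = (0.0196 + j0.0179) S
|Y| = 0.0266 S → |Z| = 1/|Y| = 37.7 Ω, ∠Z = −∠Y = -42.4°
I = V/|Z| = 56/37.7 = 1.49 A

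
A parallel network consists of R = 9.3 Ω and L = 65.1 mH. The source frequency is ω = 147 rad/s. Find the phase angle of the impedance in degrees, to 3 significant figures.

X_L = ωL = 9.57 Ω
Parallel: admittances add. Y = 1/R + 1/(jωL)
Y = (0.108 − j0.104) S
|Y| = 0.150 S → |Z| = 1/|Y| = 6.67 Ω, ∠Z = −∠Y = 44.2°

44.2°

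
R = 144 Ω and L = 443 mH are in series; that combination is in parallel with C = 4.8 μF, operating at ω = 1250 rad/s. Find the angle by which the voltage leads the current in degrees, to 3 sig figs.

X_L = ωL = 554 Ω
X_C = 1/(ωC) = 167 Ω
Branch 1 (R+jX_L): Z₁ = 144 + j554 Ω, |Z₁| = 572 Ω
Branch 2 (−jX_C): Z₂ = −j167 Ω
Parallel: Z = Z₁Z₂/(Z₁+Z₂), |Z| = 231 Ω, ∠Z = -84.2°

-84.2°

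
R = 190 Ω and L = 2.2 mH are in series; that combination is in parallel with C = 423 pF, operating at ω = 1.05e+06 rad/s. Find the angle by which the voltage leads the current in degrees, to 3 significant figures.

X_L = ωL = 2310 Ω
X_C = 1/(ωC) = 2250 Ω
Branch 1 (R+jX_L): Z₁ = 190 + j2310 Ω, |Z₁| = 2320 Ω
Branch 2 (−jX_C): Z₂ = −j2250 Ω
Parallel: Z = Z₁Z₂/(Z₁+Z₂), |Z| = 26200 Ω, ∠Z = -21.8°

-21.8°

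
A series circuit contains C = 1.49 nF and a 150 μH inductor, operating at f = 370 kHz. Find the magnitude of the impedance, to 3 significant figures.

60.0 Ω

ω = 2πf = 2.325e+06 rad/s
X_L = ωL = 349 Ω
X_C = 1/(ωC) = 289 Ω
Net reactance X = X_L − X_C = 60.0 Ω
Z = j60.0 Ω
|Z| = √(0² + 60.0²) = 60.0 Ω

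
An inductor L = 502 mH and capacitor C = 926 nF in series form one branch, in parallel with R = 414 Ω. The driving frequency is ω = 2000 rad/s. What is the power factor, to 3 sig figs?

0.746

X_L = ωL = 1000 Ω
X_C = 1/(ωC) = 540 Ω
Branch 1: Z₁ = R = 414 Ω
Branch 2 (series LC): Z₂ = j(X_L − X_C) = j464 Ω
Parallel: Z = Z₁Z₂/(Z₁+Z₂), |Z| = 309 Ω, ∠Z = 41.7°
cos φ = cos(41.7°) = 0.746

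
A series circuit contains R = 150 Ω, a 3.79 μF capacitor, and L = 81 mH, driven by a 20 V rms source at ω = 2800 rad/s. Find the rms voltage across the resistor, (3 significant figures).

X_L = ωL = 227 Ω
X_C = 1/(ωC) = 94.2 Ω
Net reactance X = X_L − X_C = 133 Ω
Z = 150 + j133 Ω
|Z| = √(150² + 133²) = 200 Ω
I = V/|Z| = 99.9 mA
V_R = I·|Z_R| = 0.0999 × 150 = 15.0 V

15.0 V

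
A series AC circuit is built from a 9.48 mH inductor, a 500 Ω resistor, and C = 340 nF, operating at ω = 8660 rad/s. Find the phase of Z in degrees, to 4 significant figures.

X_L = ωL = 82.10 Ω
X_C = 1/(ωC) = 339.6 Ω
Net reactance X = X_L − X_C = -257.5 Ω
Z = 500.0 − j257.5 Ω
|Z| = √(500.0² + 257.5²) = 562.4 Ω
∠Z = arctan(-257.5/500.0) = -27.25°

-27.25°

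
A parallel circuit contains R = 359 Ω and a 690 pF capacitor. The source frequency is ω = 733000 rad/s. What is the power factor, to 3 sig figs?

0.984

X_C = 1/(ωC) = 1980 Ω
Parallel: admittances add. Y = 1/R + jωC
Y = (0.00279 + j0.000506) S
|Y| = 0.00283 S → |Z| = 1/|Y| = 353 Ω, ∠Z = −∠Y = -10.3°
cos φ = cos(-10.3°) = 0.984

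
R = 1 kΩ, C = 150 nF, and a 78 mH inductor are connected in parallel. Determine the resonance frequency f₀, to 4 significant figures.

1.471 kHz

ω₀ = 1/√(LC) = 1/√(0.078 × 1.5e-07) = 9245 rad/s
f₀ = ω₀/(2π) = 1.471 kHz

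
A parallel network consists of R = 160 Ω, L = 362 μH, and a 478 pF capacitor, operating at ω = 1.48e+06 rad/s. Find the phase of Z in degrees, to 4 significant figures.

10.51°

X_L = ωL = 535.8 Ω
X_C = 1/(ωC) = 1414 Ω
Parallel: admittances add. Y = 1/R + 1/(jωL) + jωC
Y = (0.006250 − j0.001159) S
|Y| = 0.006357 S → |Z| = 1/|Y| = 157.3 Ω, ∠Z = −∠Y = 10.51°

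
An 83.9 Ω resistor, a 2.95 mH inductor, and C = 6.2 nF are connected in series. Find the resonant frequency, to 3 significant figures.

37.2 kHz

ω₀ = 1/√(LC) = 1/√(0.00295 × 6.2e-09) = 233800 rad/s
f₀ = ω₀/(2π) = 37.2 kHz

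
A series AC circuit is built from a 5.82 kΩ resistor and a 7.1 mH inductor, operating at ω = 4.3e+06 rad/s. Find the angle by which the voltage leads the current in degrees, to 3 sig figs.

X_L = ωL = 30500 Ω
Z = 5820 + j30500 Ω
|Z| = √(5820² + 30500²) = 31100 Ω
∠Z = arctan(30500/5820) = 79.2°

79.2°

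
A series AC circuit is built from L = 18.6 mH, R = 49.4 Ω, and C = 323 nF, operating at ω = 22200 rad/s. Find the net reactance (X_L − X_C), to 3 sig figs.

X_L = ωL = 413 Ω
X_C = 1/(ωC) = 139 Ω
X = 413 − 139 = 273 Ω

273 Ω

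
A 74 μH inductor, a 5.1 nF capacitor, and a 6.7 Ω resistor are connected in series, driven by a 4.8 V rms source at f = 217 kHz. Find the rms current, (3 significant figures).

111 mA

ω = 2πf = 1.363e+06 rad/s
X_L = ωL = 101 Ω
X_C = 1/(ωC) = 144 Ω
Net reactance X = X_L − X_C = -42.9 Ω
Z = 6.70 − j42.9 Ω
|Z| = √(6.70² + 42.9²) = 43.4 Ω
I = V/|Z| = 4.8/43.4 = 111 mA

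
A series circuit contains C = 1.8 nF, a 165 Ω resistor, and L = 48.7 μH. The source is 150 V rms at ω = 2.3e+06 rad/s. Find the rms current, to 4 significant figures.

X_L = ωL = 112.0 Ω
X_C = 1/(ωC) = 241.5 Ω
Net reactance X = X_L − X_C = -129.5 Ω
Z = 165.0 − j129.5 Ω
|Z| = √(165.0² + 129.5²) = 209.8 Ω
I = V/|Z| = 150/209.8 = 715.1 mA

715.1 mA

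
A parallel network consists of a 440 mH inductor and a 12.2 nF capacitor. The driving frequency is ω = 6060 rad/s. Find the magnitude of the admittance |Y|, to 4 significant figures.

X_L = ωL = 2666 Ω
X_C = 1/(ωC) = 13530 Ω
Parallel: admittances add. Y = 1/(jωL) + jωC
Y = (0 − j0.0003011) S
|Y| = 0.0003011 S → |Z| = 1/|Y| = 3321 Ω, ∠Z = −∠Y = 90.00°

301.1 μS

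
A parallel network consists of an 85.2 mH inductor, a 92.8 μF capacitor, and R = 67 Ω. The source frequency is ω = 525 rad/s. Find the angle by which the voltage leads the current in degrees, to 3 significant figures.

X_L = ωL = 44.7 Ω
X_C = 1/(ωC) = 20.5 Ω
Parallel: admittances add. Y = 1/R + 1/(jωL) + jωC
Y = (0.0149 + j0.0264) S
|Y| = 0.0303 S → |Z| = 1/|Y| = 33.0 Ω, ∠Z = −∠Y = -60.5°

-60.5°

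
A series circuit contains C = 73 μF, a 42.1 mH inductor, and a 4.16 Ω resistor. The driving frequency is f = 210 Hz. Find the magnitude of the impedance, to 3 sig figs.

ω = 2πf = 1319 rad/s
X_L = ωL = 55.5 Ω
X_C = 1/(ωC) = 10.4 Ω
Net reactance X = X_L − X_C = 45.2 Ω
Z = 4.16 + j45.2 Ω
|Z| = √(4.16² + 45.2²) = 45.4 Ω

45.4 Ω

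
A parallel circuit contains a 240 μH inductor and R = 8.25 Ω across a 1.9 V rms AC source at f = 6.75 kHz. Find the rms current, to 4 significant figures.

296.5 mA

ω = 2πf = 42410 rad/s
X_L = ωL = 10.18 Ω
Parallel: admittances add. Y = 1/R + 1/(jωL)
Y = (0.1212 − j0.09824) S
|Y| = 0.1560 S → |Z| = 1/|Y| = 6.409 Ω, ∠Z = −∠Y = 39.03°
I = V/|Z| = 1.9/6.409 = 296.5 mA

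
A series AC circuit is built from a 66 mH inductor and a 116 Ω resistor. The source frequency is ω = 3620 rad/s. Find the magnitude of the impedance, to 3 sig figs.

X_L = ωL = 239 Ω
Z = 116 + j239 Ω
|Z| = √(116² + 239²) = 266 Ω

266 Ω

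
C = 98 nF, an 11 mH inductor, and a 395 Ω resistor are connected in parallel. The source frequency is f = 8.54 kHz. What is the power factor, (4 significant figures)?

ω = 2πf = 53660 rad/s
X_L = ωL = 590.2 Ω
X_C = 1/(ωC) = 190.2 Ω
Parallel: admittances add. Y = 1/R + 1/(jωL) + jωC
Y = (0.002532 + j0.003564) S
|Y| = 0.004372 S → |Z| = 1/|Y| = 228.7 Ω, ∠Z = −∠Y = -54.61°
cos φ = cos(-54.61°) = 0.5791

0.5791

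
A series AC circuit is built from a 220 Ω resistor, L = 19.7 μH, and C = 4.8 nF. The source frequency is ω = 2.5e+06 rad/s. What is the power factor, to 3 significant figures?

0.988

X_L = ωL = 49.2 Ω
X_C = 1/(ωC) = 83.3 Ω
Net reactance X = X_L − X_C = -34.1 Ω
Z = 220 − j34.1 Ω
|Z| = √(220² + 34.1²) = 223 Ω
∠Z = arctan(-34.1/220) = -8.81°
cos φ = cos(-8.81°) = 0.988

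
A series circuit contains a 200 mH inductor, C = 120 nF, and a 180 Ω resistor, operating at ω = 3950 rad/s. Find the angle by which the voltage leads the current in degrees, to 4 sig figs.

X_L = ωL = 790.0 Ω
X_C = 1/(ωC) = 2110 Ω
Net reactance X = X_L − X_C = -1320 Ω
Z = 180.0 − j1320 Ω
|Z| = √(180.0² + 1320²) = 1332 Ω
∠Z = arctan(-1320/180.0) = -82.23°

-82.23°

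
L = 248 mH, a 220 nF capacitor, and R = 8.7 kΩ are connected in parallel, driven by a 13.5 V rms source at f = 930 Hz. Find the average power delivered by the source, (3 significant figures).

20.9 mW

ω = 2πf = 5843 rad/s
X_L = ωL = 1450 Ω
X_C = 1/(ωC) = 778 Ω
Parallel: admittances add. Y = 1/R + 1/(jωL) + jωC
Y = (0.000115 + j0.000595) S
|Y| = 0.000606 S → |Z| = 1/|Y| = 1650 Ω, ∠Z = −∠Y = -79.1°
I = V/|Z| = 8.19 mA
P = VI cos φ = 13.5 × 0.00819 × cos(-79.1°) = 20.9 mW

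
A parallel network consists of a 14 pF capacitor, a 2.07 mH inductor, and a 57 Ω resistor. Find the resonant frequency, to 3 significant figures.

935 kHz

ω₀ = 1/√(LC) = 1/√(0.00207 × 1.4e-11) = 5.874e+06 rad/s
f₀ = ω₀/(2π) = 935 kHz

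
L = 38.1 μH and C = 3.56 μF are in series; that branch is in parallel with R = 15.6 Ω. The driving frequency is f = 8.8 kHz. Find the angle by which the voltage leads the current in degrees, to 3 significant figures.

ω = 2πf = 55290 rad/s
X_L = ωL = 2.11 Ω
X_C = 1/(ωC) = 5.08 Ω
Branch 1: Z₁ = R = 15.6 Ω
Branch 2 (series LC): Z₂ = j(X_L − X_C) = −j2.97 Ω
Parallel: Z = Z₁Z₂/(Z₁+Z₂), |Z| = 2.92 Ω, ∠Z = -79.2°

-79.2°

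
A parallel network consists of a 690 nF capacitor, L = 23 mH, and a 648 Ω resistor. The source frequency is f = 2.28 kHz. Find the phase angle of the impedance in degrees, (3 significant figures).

ω = 2πf = 14330 rad/s
X_L = ωL = 329 Ω
X_C = 1/(ωC) = 101 Ω
Parallel: admittances add. Y = 1/R + 1/(jωL) + jωC
Y = (0.00154 + j0.00685) S
|Y| = 0.00702 S → |Z| = 1/|Y| = 142 Ω, ∠Z = −∠Y = -77.3°

-77.3°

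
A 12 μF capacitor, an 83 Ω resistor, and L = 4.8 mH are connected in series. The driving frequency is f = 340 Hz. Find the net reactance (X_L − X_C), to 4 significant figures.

-28.75 Ω

ω = 2πf = 2136 rad/s
X_L = ωL = 10.25 Ω
X_C = 1/(ωC) = 39.01 Ω
X = 10.25 − 39.01 = -28.75 Ω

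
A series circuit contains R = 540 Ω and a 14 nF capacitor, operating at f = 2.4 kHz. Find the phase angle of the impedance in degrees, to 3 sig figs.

ω = 2πf = 15080 rad/s
X_C = 1/(ωC) = 4740 Ω
Z = 540 − j4740 Ω
|Z| = √(540² + 4740²) = 4770 Ω
∠Z = arctan(-4740/540) = -83.5°

-83.5°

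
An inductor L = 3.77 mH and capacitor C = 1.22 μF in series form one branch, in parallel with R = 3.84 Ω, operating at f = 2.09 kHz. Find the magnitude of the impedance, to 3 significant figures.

ω = 2πf = 13130 rad/s
X_L = ωL = 49.5 Ω
X_C = 1/(ωC) = 62.4 Ω
Branch 1: Z₁ = R = 3.84 Ω
Branch 2 (series LC): Z₂ = j(X_L − X_C) = −j12.9 Ω
Parallel: Z = Z₁Z₂/(Z₁+Z₂), |Z| = 3.68 Ω, ∠Z = -16.6°

3.68 Ω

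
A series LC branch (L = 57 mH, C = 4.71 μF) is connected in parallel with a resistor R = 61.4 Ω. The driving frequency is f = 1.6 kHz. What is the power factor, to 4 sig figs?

ω = 2πf = 10050 rad/s
X_L = ωL = 573.0 Ω
X_C = 1/(ωC) = 21.12 Ω
Branch 1: Z₁ = R = 61.40 Ω
Branch 2 (series LC): Z₂ = j(X_L − X_C) = j551.9 Ω
Parallel: Z = Z₁Z₂/(Z₁+Z₂), |Z| = 61.02 Ω, ∠Z = 6.348°
cos φ = cos(6.348°) = 0.9939

0.9939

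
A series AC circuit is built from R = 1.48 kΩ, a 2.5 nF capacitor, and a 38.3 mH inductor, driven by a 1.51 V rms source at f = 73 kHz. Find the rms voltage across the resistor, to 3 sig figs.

ω = 2πf = 458700 rad/s
X_L = ωL = 17600 Ω
X_C = 1/(ωC) = 872 Ω
Net reactance X = X_L − X_C = 16700 Ω
Z = 1480 + j16700 Ω
|Z| = √(1480² + 16700²) = 16800 Ω
I = V/|Z| = 90.1 μA
V_R = I·|Z_R| = 9.01e-05 × 1480 = 0.133 V

0.133 V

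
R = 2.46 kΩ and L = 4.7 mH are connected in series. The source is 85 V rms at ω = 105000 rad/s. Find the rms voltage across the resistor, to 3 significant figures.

X_L = ωL = 494 Ω
Z = 2460 + j494 Ω
|Z| = √(2460² + 494²) = 2510 Ω
I = V/|Z| = 33.9 mA
V_R = I·|Z_R| = 0.0339 × 2460 = 83.3 V

83.3 V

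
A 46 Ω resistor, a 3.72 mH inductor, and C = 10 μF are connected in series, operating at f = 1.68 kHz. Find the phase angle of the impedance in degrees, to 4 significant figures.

ω = 2πf = 10560 rad/s
X_L = ωL = 39.27 Ω
X_C = 1/(ωC) = 9.474 Ω
Net reactance X = X_L − X_C = 29.79 Ω
Z = 46.00 + j29.79 Ω
|Z| = √(46.00² + 29.79²) = 54.81 Ω
∠Z = arctan(29.79/46.00) = 32.93°

32.93°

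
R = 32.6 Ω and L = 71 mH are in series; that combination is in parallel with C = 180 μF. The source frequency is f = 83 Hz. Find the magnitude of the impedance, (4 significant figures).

ω = 2πf = 521.5 rad/s
X_L = ωL = 37.03 Ω
X_C = 1/(ωC) = 10.65 Ω
Branch 1 (R+jX_L): Z₁ = 32.60 + j37.03 Ω, |Z₁| = 49.33 Ω
Branch 2 (−jX_C): Z₂ = −j10.65 Ω
Parallel: Z = Z₁Z₂/(Z₁+Z₂), |Z| = 12.53 Ω, ∠Z = -80.34°

12.53 Ω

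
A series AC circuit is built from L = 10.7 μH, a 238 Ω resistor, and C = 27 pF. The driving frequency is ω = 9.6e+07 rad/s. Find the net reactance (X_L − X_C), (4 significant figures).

X_L = ωL = 1027 Ω
X_C = 1/(ωC) = 385.8 Ω
X = 1027 − 385.8 = 641.4 Ω

641.4 Ω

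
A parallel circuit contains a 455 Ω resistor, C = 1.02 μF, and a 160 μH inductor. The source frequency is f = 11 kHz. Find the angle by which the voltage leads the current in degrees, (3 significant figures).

ω = 2πf = 69120 rad/s
X_L = ωL = 11.1 Ω
X_C = 1/(ωC) = 14.2 Ω
Parallel: admittances add. Y = 1/R + 1/(jωL) + jωC
Y = (0.00220 − j0.0199) S
|Y| = 0.0201 S → |Z| = 1/|Y| = 49.9 Ω, ∠Z = −∠Y = 83.7°

83.7°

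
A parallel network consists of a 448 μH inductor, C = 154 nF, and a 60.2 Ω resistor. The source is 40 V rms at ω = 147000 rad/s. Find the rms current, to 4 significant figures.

X_L = ωL = 65.86 Ω
X_C = 1/(ωC) = 44.17 Ω
Parallel: admittances add. Y = 1/R + 1/(jωL) + jωC
Y = (0.01661 + j0.007453) S
|Y| = 0.01821 S → |Z| = 1/|Y| = 54.92 Ω, ∠Z = −∠Y = -24.17°
I = V/|Z| = 40/54.92 = 728.3 mA

728.3 mA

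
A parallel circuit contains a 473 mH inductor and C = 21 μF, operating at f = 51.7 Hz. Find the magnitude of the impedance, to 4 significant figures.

ω = 2πf = 324.8 rad/s
X_L = ωL = 153.6 Ω
X_C = 1/(ωC) = 146.6 Ω
Parallel: admittances add. Y = 1/(jωL) + jωC
Y = (0 + j0.0003133) S
|Y| = 0.0003133 S → |Z| = 1/|Y| = 3191 Ω, ∠Z = −∠Y = -90.00°

3191 Ω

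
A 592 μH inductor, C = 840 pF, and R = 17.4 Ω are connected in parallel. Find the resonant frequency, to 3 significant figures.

ω₀ = 1/√(LC) = 1/√(0.000592 × 8.4e-10) = 1.418e+06 rad/s
f₀ = ω₀/(2π) = 226 kHz

226 kHz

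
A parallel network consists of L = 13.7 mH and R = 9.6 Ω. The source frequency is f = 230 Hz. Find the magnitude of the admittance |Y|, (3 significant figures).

116 mS

ω = 2πf = 1445 rad/s
X_L = ωL = 19.8 Ω
Parallel: admittances add. Y = 1/R + 1/(jωL)
Y = (0.104 − j0.0505) S
|Y| = 0.116 S → |Z| = 1/|Y| = 8.64 Ω, ∠Z = −∠Y = 25.9°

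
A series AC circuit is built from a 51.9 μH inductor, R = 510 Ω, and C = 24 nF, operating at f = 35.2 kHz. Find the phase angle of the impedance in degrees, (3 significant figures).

-19.1°

ω = 2πf = 221200 rad/s
X_L = ωL = 11.5 Ω
X_C = 1/(ωC) = 188 Ω
Net reactance X = X_L − X_C = -177 Ω
Z = 510 − j177 Ω
|Z| = √(510² + 177²) = 540 Ω
∠Z = arctan(-177/510) = -19.1°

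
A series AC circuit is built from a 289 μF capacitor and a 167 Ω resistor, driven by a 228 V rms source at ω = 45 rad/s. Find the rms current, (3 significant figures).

1.24 A

X_C = 1/(ωC) = 76.9 Ω
Z = 167 − j76.9 Ω
|Z| = √(167² + 76.9²) = 184 Ω
I = V/|Z| = 228/184 = 1.24 A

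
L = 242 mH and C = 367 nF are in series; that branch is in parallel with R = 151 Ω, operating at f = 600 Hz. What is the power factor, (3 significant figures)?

0.782

ω = 2πf = 3770 rad/s
X_L = ωL = 912 Ω
X_C = 1/(ωC) = 723 Ω
Branch 1: Z₁ = R = 151 Ω
Branch 2 (series LC): Z₂ = j(X_L − X_C) = j190 Ω
Parallel: Z = Z₁Z₂/(Z₁+Z₂), |Z| = 118 Ω, ∠Z = 38.5°
cos φ = cos(38.5°) = 0.782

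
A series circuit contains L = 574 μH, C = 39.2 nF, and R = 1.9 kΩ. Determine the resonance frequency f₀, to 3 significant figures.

ω₀ = 1/√(LC) = 1/√(0.000574 × 3.92e-08) = 210800 rad/s
f₀ = ω₀/(2π) = 33.6 kHz

33.6 kHz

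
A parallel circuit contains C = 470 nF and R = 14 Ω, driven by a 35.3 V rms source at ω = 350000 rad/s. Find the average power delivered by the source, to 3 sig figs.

X_C = 1/(ωC) = 6.08 Ω
Parallel: admittances add. Y = 1/R + jωC
Y = (0.0714 + j0.165) S
|Y| = 0.179 S → |Z| = 1/|Y| = 5.58 Ω, ∠Z = −∠Y = -66.5°
I = V/|Z| = 6.33 A
P = VI cos φ = 35.3 × 6.33 × cos(-66.5°) = 89.0 W

89.0 W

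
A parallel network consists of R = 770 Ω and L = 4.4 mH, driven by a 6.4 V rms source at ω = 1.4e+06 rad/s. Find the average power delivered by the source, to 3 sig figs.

X_L = ωL = 6160 Ω
Parallel: admittances add. Y = 1/R + 1/(jωL)
Y = (0.00130 − j0.000162) S
|Y| = 0.00131 S → |Z| = 1/|Y| = 764 Ω, ∠Z = −∠Y = 7.13°
I = V/|Z| = 8.38 mA
P = VI cos φ = 6.4 × 0.00838 × cos(7.13°) = 53.2 mW

53.2 mW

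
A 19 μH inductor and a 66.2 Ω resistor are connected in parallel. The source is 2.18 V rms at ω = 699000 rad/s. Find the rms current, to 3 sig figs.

X_L = ωL = 13.3 Ω
Parallel: admittances add. Y = 1/R + 1/(jωL)
Y = (0.0151 − j0.0753) S
|Y| = 0.0768 S → |Z| = 1/|Y| = 13.0 Ω, ∠Z = −∠Y = 78.7°
I = V/|Z| = 2.18/13.0 = 167 mA

167 mA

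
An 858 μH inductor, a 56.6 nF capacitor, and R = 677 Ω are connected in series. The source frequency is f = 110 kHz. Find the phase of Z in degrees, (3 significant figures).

40.0°

ω = 2πf = 691200 rad/s
X_L = ωL = 593 Ω
X_C = 1/(ωC) = 25.6 Ω
Net reactance X = X_L − X_C = 567 Ω
Z = 677 + j567 Ω
|Z| = √(677² + 567²) = 883 Ω
∠Z = arctan(567/677) = 40.0°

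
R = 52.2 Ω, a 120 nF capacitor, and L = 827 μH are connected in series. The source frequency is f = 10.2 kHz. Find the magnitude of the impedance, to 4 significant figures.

ω = 2πf = 64090 rad/s
X_L = ωL = 53.00 Ω
X_C = 1/(ωC) = 130.0 Ω
Net reactance X = X_L − X_C = -77.03 Ω
Z = 52.20 − j77.03 Ω
|Z| = √(52.20² + 77.03²) = 93.05 Ω

93.05 Ω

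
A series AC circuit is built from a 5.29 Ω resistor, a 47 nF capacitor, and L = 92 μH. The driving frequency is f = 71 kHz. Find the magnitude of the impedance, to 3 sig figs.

8.50 Ω

ω = 2πf = 446100 rad/s
X_L = ωL = 41.0 Ω
X_C = 1/(ωC) = 47.7 Ω
Net reactance X = X_L − X_C = -6.65 Ω
Z = 5.29 − j6.65 Ω
|Z| = √(5.29² + 6.65²) = 8.50 Ω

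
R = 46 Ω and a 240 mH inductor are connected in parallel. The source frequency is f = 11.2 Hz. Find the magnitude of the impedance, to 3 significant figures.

15.9 Ω

ω = 2πf = 70.37 rad/s
X_L = ωL = 16.9 Ω
Parallel: admittances add. Y = 1/R + 1/(jωL)
Y = (0.0217 − j0.0592) S
|Y| = 0.0631 S → |Z| = 1/|Y| = 15.9 Ω, ∠Z = −∠Y = 69.8°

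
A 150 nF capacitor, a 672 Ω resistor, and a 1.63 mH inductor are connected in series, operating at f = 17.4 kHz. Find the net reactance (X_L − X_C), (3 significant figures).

117 Ω

ω = 2πf = 109300 rad/s
X_L = ωL = 178 Ω
X_C = 1/(ωC) = 61.0 Ω
X = 178 − 61.0 = 117 Ω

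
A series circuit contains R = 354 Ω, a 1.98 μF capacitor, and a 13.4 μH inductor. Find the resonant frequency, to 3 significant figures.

30.9 kHz

ω₀ = 1/√(LC) = 1/√(1.34e-05 × 1.98e-06) = 194100 rad/s
f₀ = ω₀/(2π) = 30.9 kHz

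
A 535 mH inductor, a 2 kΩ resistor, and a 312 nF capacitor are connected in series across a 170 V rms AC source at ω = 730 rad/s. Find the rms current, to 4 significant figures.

X_L = ωL = 390.6 Ω
X_C = 1/(ωC) = 4391 Ω
Net reactance X = X_L − X_C = -4000 Ω
Z = 2000 − j4000 Ω
|Z| = √(2000² + 4000²) = 4472 Ω
I = V/|Z| = 170/4472 = 38.01 mA

38.01 mA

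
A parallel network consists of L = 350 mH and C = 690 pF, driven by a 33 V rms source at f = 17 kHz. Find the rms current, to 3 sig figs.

1.55 mA

ω = 2πf = 106800 rad/s
X_L = ωL = 37400 Ω
X_C = 1/(ωC) = 13600 Ω
Parallel: admittances add. Y = 1/(jωL) + jωC
Y = (0 + j4.7e-05) S
|Y| = 4.7e-05 S → |Z| = 1/|Y| = 21300 Ω, ∠Z = −∠Y = -90.0°
I = V/|Z| = 33/21300 = 1.55 mA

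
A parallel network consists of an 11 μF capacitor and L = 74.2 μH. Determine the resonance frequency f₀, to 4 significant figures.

ω₀ = 1/√(LC) = 1/√(7.42e-05 × 1.1e-05) = 35000 rad/s
f₀ = ω₀/(2π) = 5.571 kHz

5.571 kHz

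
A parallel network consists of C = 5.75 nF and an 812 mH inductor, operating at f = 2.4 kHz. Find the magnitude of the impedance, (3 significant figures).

198000 Ω

ω = 2πf = 15080 rad/s
X_L = ωL = 12200 Ω
X_C = 1/(ωC) = 11500 Ω
Parallel: admittances add. Y = 1/(jωL) + jωC
Y = (0 + j5.04e-06) S
|Y| = 5.04e-06 S → |Z| = 1/|Y| = 198000 Ω, ∠Z = −∠Y = -90.0°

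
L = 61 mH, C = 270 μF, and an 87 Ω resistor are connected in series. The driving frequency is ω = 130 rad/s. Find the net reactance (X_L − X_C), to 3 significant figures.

X_L = ωL = 7.93 Ω
X_C = 1/(ωC) = 28.5 Ω
X = 7.93 − 28.5 = -20.6 Ω

-20.6 Ω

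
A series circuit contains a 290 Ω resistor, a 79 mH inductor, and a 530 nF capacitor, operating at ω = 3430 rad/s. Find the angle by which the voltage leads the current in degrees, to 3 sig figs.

X_L = ωL = 271 Ω
X_C = 1/(ωC) = 550 Ω
Net reactance X = X_L − X_C = -279 Ω
Z = 290 − j279 Ω
|Z| = √(290² + 279²) = 402 Ω
∠Z = arctan(-279/290) = -43.9°

-43.9°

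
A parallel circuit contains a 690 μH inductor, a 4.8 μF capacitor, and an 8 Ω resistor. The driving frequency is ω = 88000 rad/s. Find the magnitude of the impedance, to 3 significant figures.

X_L = ωL = 60.7 Ω
X_C = 1/(ωC) = 2.37 Ω
Parallel: admittances add. Y = 1/R + 1/(jωL) + jωC
Y = (0.125 + j0.406) S
|Y| = 0.425 S → |Z| = 1/|Y| = 2.35 Ω, ∠Z = −∠Y = -72.9°

2.35 Ω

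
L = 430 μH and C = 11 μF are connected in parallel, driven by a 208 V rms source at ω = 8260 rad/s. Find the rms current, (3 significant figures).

39.7 A

X_L = ωL = 3.55 Ω
X_C = 1/(ωC) = 11.0 Ω
Parallel: admittances add. Y = 1/(jωL) + jωC
Y = (0 − j0.191) S
|Y| = 0.191 S → |Z| = 1/|Y| = 5.24 Ω, ∠Z = −∠Y = 90.0°
I = V/|Z| = 208/5.24 = 39.7 A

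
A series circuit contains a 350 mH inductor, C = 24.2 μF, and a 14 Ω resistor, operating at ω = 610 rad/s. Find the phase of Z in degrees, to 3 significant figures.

84.5°

X_L = ωL = 214 Ω
X_C = 1/(ωC) = 67.7 Ω
Net reactance X = X_L − X_C = 146 Ω
Z = 14.0 + j146 Ω
|Z| = √(14.0² + 146²) = 146 Ω
∠Z = arctan(146/14.0) = 84.5°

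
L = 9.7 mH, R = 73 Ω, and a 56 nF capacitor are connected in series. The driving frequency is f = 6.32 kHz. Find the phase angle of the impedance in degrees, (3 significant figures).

ω = 2πf = 39710 rad/s
X_L = ωL = 385 Ω
X_C = 1/(ωC) = 450 Ω
Net reactance X = X_L − X_C = -64.5 Ω
Z = 73.0 − j64.5 Ω
|Z| = √(73.0² + 64.5²) = 97.4 Ω
∠Z = arctan(-64.5/73.0) = -41.5°

-41.5°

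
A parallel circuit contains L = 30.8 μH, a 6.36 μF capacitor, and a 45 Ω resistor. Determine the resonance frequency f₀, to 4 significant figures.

11.37 kHz

ω₀ = 1/√(LC) = 1/√(3.08e-05 × 6.36e-06) = 71450 rad/s
f₀ = ω₀/(2π) = 11.37 kHz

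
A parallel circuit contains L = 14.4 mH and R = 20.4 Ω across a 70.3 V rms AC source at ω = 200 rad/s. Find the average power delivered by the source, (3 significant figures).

X_L = ωL = 2.88 Ω
Parallel: admittances add. Y = 1/R + 1/(jωL)
Y = (0.0490 − j0.347) S
|Y| = 0.351 S → |Z| = 1/|Y| = 2.85 Ω, ∠Z = −∠Y = 82.0°
I = V/|Z| = 24.7 A
P = VI cos φ = 70.3 × 24.7 × cos(82.0°) = 242 W

242 W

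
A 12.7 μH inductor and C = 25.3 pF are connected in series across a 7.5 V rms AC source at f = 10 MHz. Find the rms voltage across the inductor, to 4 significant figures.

35.43 V

ω = 2πf = 6.283e+07 rad/s
X_L = ωL = 798.0 Ω
X_C = 1/(ωC) = 629.1 Ω
Net reactance X = X_L − X_C = 168.9 Ω
Z = j168.9 Ω
|Z| = √(0² + 168.9²) = 168.9 Ω
I = V/|Z| = 44.41 mA
V_L = I·|Z_L| = 0.04441 × 798.0 = 35.43 V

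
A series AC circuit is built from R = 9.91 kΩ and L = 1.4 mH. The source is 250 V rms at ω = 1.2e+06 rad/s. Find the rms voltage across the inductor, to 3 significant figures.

41.8 V

X_L = ωL = 1680 Ω
Z = 9910 + j1680 Ω
|Z| = √(9910² + 1680²) = 10100 Ω
I = V/|Z| = 24.9 mA
V_L = I·|Z_L| = 0.0249 × 1680 = 41.8 V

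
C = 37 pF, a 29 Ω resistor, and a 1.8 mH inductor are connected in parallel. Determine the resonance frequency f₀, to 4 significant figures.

616.7 kHz

ω₀ = 1/√(LC) = 1/√(0.0018 × 3.7e-11) = 3.875e+06 rad/s
f₀ = ω₀/(2π) = 616.7 kHz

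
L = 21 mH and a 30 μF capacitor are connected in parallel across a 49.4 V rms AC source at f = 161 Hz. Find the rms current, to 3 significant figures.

826 mA

ω = 2πf = 1012 rad/s
X_L = ωL = 21.2 Ω
X_C = 1/(ωC) = 33.0 Ω
Parallel: admittances add. Y = 1/(jωL) + jωC
Y = (0 − j0.0167) S
|Y| = 0.0167 S → |Z| = 1/|Y| = 59.8 Ω, ∠Z = −∠Y = 90.0°
I = V/|Z| = 49.4/59.8 = 826 mA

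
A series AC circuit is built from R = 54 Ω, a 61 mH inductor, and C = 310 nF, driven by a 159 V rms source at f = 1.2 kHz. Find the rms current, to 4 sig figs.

ω = 2πf = 7540 rad/s
X_L = ωL = 459.9 Ω
X_C = 1/(ωC) = 427.8 Ω
Net reactance X = X_L − X_C = 32.09 Ω
Z = 54.00 + j32.09 Ω
|Z| = √(54.00² + 32.09²) = 62.82 Ω
I = V/|Z| = 159/62.82 = 2.531 A

2.531 A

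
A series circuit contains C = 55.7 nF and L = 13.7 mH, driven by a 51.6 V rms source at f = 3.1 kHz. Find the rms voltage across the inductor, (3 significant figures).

21.0 V

ω = 2πf = 19480 rad/s
X_L = ωL = 267 Ω
X_C = 1/(ωC) = 922 Ω
Net reactance X = X_L − X_C = -655 Ω
Z = − j655 Ω
|Z| = √(0² + 655²) = 655 Ω
I = V/|Z| = 78.8 mA
V_L = I·|Z_L| = 0.0788 × 267 = 21.0 V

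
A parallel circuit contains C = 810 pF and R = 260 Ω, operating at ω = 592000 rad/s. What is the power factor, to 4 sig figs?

X_C = 1/(ωC) = 2085 Ω
Parallel: admittances add. Y = 1/R + jωC
Y = (0.003846 + j0.0004795) S
|Y| = 0.003876 S → |Z| = 1/|Y| = 258.0 Ω, ∠Z = −∠Y = -7.107°
cos φ = cos(-7.107°) = 0.9923

0.9923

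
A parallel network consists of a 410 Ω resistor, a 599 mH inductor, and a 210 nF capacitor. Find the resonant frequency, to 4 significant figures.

ω₀ = 1/√(LC) = 1/√(0.599 × 2.1e-07) = 2820 rad/s
f₀ = ω₀/(2π) = 448.7 Hz

448.7 Hz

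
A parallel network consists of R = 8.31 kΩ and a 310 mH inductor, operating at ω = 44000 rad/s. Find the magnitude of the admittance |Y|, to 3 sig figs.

141 μS

X_L = ωL = 13600 Ω
Parallel: admittances add. Y = 1/R + 1/(jωL)
Y = (0.000120 − j7.33e-05) S
|Y| = 0.000141 S → |Z| = 1/|Y| = 7100 Ω, ∠Z = −∠Y = 31.4°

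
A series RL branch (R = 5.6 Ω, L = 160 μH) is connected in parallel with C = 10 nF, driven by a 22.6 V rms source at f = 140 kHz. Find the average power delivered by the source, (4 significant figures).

144.2 mW

ω = 2πf = 879600 rad/s
X_L = ωL = 140.7 Ω
X_C = 1/(ωC) = 113.7 Ω
Branch 1 (R+jX_L): Z₁ = 5.600 + j140.7 Ω, |Z₁| = 140.9 Ω
Branch 2 (−jX_C): Z₂ = −j113.7 Ω
Parallel: Z = Z₁Z₂/(Z₁+Z₂), |Z| = 579.4 Ω, ∠Z = -80.59°
I = V/|Z| = 39.00 mA
P = VI cos φ = 22.6 × 0.03900 × cos(-80.59°) = 144.2 mW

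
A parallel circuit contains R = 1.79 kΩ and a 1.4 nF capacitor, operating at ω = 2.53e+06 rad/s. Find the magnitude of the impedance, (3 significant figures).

279 Ω

X_C = 1/(ωC) = 282 Ω
Parallel: admittances add. Y = 1/R + jωC
Y = (0.000559 + j0.00354) S
|Y| = 0.00359 S → |Z| = 1/|Y| = 279 Ω, ∠Z = −∠Y = -81.0°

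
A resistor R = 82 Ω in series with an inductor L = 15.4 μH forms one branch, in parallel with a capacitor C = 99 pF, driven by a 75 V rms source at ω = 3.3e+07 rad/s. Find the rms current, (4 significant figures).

X_L = ωL = 508.2 Ω
X_C = 1/(ωC) = 306.1 Ω
Branch 1 (R+jX_L): Z₁ = 82.00 + j508.2 Ω, |Z₁| = 514.8 Ω
Branch 2 (−jX_C): Z₂ = −j306.1 Ω
Parallel: Z = Z₁Z₂/(Z₁+Z₂), |Z| = 722.4 Ω, ∠Z = -77.08°
I = V/|Z| = 75/722.4 = 103.8 mA

103.8 mA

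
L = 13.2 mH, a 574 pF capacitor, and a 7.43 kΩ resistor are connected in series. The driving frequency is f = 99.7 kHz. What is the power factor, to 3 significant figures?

0.804

ω = 2πf = 626400 rad/s
X_L = ωL = 8270 Ω
X_C = 1/(ωC) = 2780 Ω
Net reactance X = X_L − X_C = 5490 Ω
Z = 7430 + j5490 Ω
|Z| = √(7430² + 5490²) = 9240 Ω
∠Z = arctan(5490/7430) = 36.4°
cos φ = cos(36.4°) = 0.804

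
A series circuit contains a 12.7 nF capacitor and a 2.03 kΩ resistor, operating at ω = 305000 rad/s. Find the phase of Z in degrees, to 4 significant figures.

X_C = 1/(ωC) = 258.2 Ω
Z = 2030 − j258.2 Ω
|Z| = √(2030² + 258.2²) = 2046 Ω
∠Z = arctan(-258.2/2030) = -7.248°

-7.248°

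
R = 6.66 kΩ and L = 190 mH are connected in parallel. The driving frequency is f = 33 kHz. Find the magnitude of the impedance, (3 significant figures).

ω = 2πf = 207300 rad/s
X_L = ωL = 39400 Ω
Parallel: admittances add. Y = 1/R + 1/(jωL)
Y = (0.000150 − j2.54e-05) S
|Y| = 0.000152 S → |Z| = 1/|Y| = 6570 Ω, ∠Z = −∠Y = 9.60°

6570 Ω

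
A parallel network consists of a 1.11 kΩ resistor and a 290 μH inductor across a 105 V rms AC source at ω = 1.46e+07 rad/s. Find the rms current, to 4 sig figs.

X_L = ωL = 4234 Ω
Parallel: admittances add. Y = 1/R + 1/(jωL)
Y = (0.0009009 − j0.0002362) S
|Y| = 0.0009313 S → |Z| = 1/|Y| = 1074 Ω, ∠Z = −∠Y = 14.69°
I = V/|Z| = 105/1074 = 97.79 mA

97.79 mA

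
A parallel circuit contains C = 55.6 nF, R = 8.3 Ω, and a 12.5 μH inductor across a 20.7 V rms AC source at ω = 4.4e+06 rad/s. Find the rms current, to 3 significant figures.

5.31 A

X_L = ωL = 55.0 Ω
X_C = 1/(ωC) = 4.09 Ω
Parallel: admittances add. Y = 1/R + 1/(jωL) + jωC
Y = (0.120 + j0.226) S
|Y| = 0.257 S → |Z| = 1/|Y| = 3.90 Ω, ∠Z = −∠Y = -62.0°
I = V/|Z| = 20.7/3.90 = 5.31 A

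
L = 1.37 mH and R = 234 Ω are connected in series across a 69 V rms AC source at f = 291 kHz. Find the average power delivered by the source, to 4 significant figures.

176.0 mW

ω = 2πf = 1.828e+06 rad/s
X_L = ωL = 2505 Ω
Z = 234.0 + j2505 Ω
|Z| = √(234.0² + 2505²) = 2516 Ω
∠Z = arctan(2505/234.0) = 84.66°
I = V/|Z| = 27.43 mA
P = VI cos φ = 69 × 0.02743 × cos(84.66°) = 176.0 mW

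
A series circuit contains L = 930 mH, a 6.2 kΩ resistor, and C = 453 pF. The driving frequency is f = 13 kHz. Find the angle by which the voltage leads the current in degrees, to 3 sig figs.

ω = 2πf = 81680 rad/s
X_L = ωL = 76000 Ω
X_C = 1/(ωC) = 27000 Ω
Net reactance X = X_L − X_C = 48900 Ω
Z = 6200 + j48900 Ω
|Z| = √(6200² + 48900²) = 49300 Ω
∠Z = arctan(48900/6200) = 82.8°

82.8°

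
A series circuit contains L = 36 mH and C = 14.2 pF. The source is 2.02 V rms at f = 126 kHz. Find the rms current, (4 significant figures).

33.41 μA

ω = 2πf = 791700 rad/s
X_L = ωL = 28500 Ω
X_C = 1/(ωC) = 88950 Ω
Net reactance X = X_L − X_C = -60450 Ω
Z = − j60450 Ω
|Z| = √(0² + 60450²) = 60450 Ω
I = V/|Z| = 2.02/60450 = 33.41 μA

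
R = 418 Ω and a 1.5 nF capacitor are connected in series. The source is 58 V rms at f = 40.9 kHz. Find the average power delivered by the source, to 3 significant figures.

ω = 2πf = 257000 rad/s
X_C = 1/(ωC) = 2590 Ω
Z = 418 − j2590 Ω
|Z| = √(418² + 2590²) = 2630 Ω
∠Z = arctan(-2590/418) = -80.8°
I = V/|Z| = 22.1 mA
P = VI cos φ = 58 × 0.0221 × cos(-80.8°) = 204 mW

204 mW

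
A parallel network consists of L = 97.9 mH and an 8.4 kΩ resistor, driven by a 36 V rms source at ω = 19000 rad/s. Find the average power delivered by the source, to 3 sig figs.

X_L = ωL = 1860 Ω
Parallel: admittances add. Y = 1/R + 1/(jωL)
Y = (0.000119 − j0.000538) S
|Y| = 0.000551 S → |Z| = 1/|Y| = 1820 Ω, ∠Z = −∠Y = 77.5°
I = V/|Z| = 19.8 mA
P = VI cos φ = 36 × 0.0198 × cos(77.5°) = 154 mW

154 mW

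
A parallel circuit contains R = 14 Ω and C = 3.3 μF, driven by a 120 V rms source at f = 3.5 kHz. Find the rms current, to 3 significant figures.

12.2 A

ω = 2πf = 21990 rad/s
X_C = 1/(ωC) = 13.8 Ω
Parallel: admittances add. Y = 1/R + jωC
Y = (0.0714 + j0.0726) S
|Y| = 0.102 S → |Z| = 1/|Y| = 9.82 Ω, ∠Z = −∠Y = -45.5°
I = V/|Z| = 120/9.82 = 12.2 A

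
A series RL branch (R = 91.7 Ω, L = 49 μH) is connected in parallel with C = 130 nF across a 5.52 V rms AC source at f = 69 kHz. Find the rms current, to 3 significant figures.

ω = 2πf = 433500 rad/s
X_L = ωL = 21.2 Ω
X_C = 1/(ωC) = 17.7 Ω
Branch 1 (R+jX_L): Z₁ = 91.7 + j21.2 Ω, |Z₁| = 94.1 Ω
Branch 2 (−jX_C): Z₂ = −j17.7 Ω
Parallel: Z = Z₁Z₂/(Z₁+Z₂), |Z| = 18.2 Ω, ∠Z = -79.1°
I = V/|Z| = 5.52/18.2 = 303 mA

303 mA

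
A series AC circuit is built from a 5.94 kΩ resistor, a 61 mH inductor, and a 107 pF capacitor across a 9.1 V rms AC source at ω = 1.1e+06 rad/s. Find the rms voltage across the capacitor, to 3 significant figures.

X_L = ωL = 67100 Ω
X_C = 1/(ωC) = 8500 Ω
Net reactance X = X_L − X_C = 58600 Ω
Z = 5940 + j58600 Ω
|Z| = √(5940² + 58600²) = 58900 Ω
I = V/|Z| = 154 μA
V_C = I·|Z_C| = 0.000154 × 8500 = 1.31 V

1.31 V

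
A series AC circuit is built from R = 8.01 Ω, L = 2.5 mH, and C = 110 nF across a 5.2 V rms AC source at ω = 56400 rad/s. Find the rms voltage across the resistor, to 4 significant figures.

1.918 V

X_L = ωL = 141.0 Ω
X_C = 1/(ωC) = 161.2 Ω
Net reactance X = X_L − X_C = -20.19 Ω
Z = 8.010 − j20.19 Ω
|Z| = √(8.010² + 20.19²) = 21.72 Ω
I = V/|Z| = 239.4 mA
V_R = I·|Z_R| = 0.2394 × 8.010 = 1.918 V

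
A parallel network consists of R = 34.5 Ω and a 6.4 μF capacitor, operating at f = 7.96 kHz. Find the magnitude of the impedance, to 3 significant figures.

3.11 Ω

ω = 2πf = 50010 rad/s
X_C = 1/(ωC) = 3.12 Ω
Parallel: admittances add. Y = 1/R + jωC
Y = (0.0290 + j0.320) S
|Y| = 0.321 S → |Z| = 1/|Y| = 3.11 Ω, ∠Z = −∠Y = -84.8°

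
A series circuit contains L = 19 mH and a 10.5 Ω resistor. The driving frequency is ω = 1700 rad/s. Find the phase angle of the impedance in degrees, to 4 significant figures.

X_L = ωL = 32.30 Ω
Z = 10.50 + j32.30 Ω
|Z| = √(10.50² + 32.30²) = 33.96 Ω
∠Z = arctan(32.30/10.50) = 71.99°

71.99°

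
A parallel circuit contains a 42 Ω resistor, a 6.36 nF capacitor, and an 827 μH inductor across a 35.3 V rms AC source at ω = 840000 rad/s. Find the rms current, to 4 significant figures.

851.7 mA

X_L = ωL = 694.7 Ω
X_C = 1/(ωC) = 187.2 Ω
Parallel: admittances add. Y = 1/R + 1/(jωL) + jωC
Y = (0.02381 + j0.003903) S
|Y| = 0.02413 S → |Z| = 1/|Y| = 41.45 Ω, ∠Z = −∠Y = -9.309°
I = V/|Z| = 35.3/41.45 = 851.7 mA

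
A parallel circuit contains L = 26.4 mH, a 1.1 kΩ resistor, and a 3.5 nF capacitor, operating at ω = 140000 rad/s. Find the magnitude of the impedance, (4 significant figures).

X_L = ωL = 3696 Ω
X_C = 1/(ωC) = 2041 Ω
Parallel: admittances add. Y = 1/R + 1/(jωL) + jωC
Y = (0.0009091 + j0.0002194) S
|Y| = 0.0009352 S → |Z| = 1/|Y| = 1069 Ω, ∠Z = −∠Y = -13.57°

1069 Ω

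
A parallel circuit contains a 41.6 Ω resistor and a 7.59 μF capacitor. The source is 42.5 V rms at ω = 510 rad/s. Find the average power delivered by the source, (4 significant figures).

43.42 W

X_C = 1/(ωC) = 258.3 Ω
Parallel: admittances add. Y = 1/R + jωC
Y = (0.02404 + j0.003871) S
|Y| = 0.02435 S → |Z| = 1/|Y| = 41.07 Ω, ∠Z = −∠Y = -9.148°
I = V/|Z| = 1.035 A
P = VI cos φ = 42.5 × 1.035 × cos(-9.148°) = 43.42 W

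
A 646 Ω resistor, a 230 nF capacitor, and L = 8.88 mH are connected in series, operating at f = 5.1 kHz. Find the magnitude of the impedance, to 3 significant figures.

ω = 2πf = 32040 rad/s
X_L = ωL = 285 Ω
X_C = 1/(ωC) = 136 Ω
Net reactance X = X_L − X_C = 149 Ω
Z = 646 + j149 Ω
|Z| = √(646² + 149²) = 663 Ω

663 Ω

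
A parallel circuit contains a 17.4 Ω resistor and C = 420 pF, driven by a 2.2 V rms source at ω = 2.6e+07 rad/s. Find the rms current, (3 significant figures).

129 mA

X_C = 1/(ωC) = 91.6 Ω
Parallel: admittances add. Y = 1/R + jωC
Y = (0.0575 + j0.0109) S
|Y| = 0.0585 S → |Z| = 1/|Y| = 17.1 Ω, ∠Z = −∠Y = -10.8°
I = V/|Z| = 2.2/17.1 = 129 mA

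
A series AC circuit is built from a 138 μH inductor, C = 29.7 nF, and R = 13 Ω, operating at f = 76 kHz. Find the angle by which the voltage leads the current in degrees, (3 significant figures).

ω = 2πf = 477500 rad/s
X_L = ωL = 65.9 Ω
X_C = 1/(ωC) = 70.5 Ω
Net reactance X = X_L − X_C = -4.61 Ω
Z = 13.0 − j4.61 Ω
|Z| = √(13.0² + 4.61²) = 13.8 Ω
∠Z = arctan(-4.61/13.0) = -19.5°

-19.5°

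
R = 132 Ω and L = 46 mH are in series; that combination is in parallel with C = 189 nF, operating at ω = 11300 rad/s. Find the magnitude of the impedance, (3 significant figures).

1770 Ω

X_L = ωL = 520 Ω
X_C = 1/(ωC) = 468 Ω
Branch 1 (R+jX_L): Z₁ = 132 + j520 Ω, |Z₁| = 536 Ω
Branch 2 (−jX_C): Z₂ = −j468 Ω
Parallel: Z = Z₁Z₂/(Z₁+Z₂), |Z| = 1770 Ω, ∠Z = -35.6°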